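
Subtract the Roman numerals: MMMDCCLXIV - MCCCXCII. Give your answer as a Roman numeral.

MMMDCCLXIV = 3764
MCCCXCII = 1392
3764 - 1392 = 2372

MMCCCLXXII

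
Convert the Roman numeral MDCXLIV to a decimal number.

MDCXLIV: M=1000, D=500, C=100, XL=40, IV=4
1000 + 500 + 100 + 40 + 4 = 1644

1644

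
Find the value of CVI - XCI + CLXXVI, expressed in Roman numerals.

CVI = 106, XCI = 91, CLXXVI = 176
106 - 91 = 15
15 + 176 = 191

CXCI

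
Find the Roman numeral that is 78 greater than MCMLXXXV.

MCMLXXXV = 1985
1985 + 78 = 2063

MMLXIII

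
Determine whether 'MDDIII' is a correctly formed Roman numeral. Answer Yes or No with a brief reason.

'MDDIII': D should not appear more than once

No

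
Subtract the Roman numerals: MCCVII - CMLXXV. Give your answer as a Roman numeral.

MCCVII = 1207
CMLXXV = 975
1207 - 975 = 232

CCXXXII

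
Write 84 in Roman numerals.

Convert 84 to Roman numerals:
  84 contains 1×50 (L)
  34 contains 3×10 (XXX)
  4 contains 1×4 (IV)

LXXXIV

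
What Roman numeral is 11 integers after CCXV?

CCXV = 215
215 + 11 = 226

CCXXVI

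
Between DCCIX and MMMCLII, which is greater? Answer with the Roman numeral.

DCCIX = 709
MMMCLII = 3152
3152 is larger

MMMCLII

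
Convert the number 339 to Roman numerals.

Convert 339 to Roman numerals:
  339 contains 3×100 (CCC)
  39 contains 3×10 (XXX)
  9 contains 1×9 (IX)

CCCXXXIX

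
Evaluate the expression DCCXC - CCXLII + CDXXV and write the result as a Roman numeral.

DCCXC = 790, CCXLII = 242, CDXXV = 425
790 - 242 = 548
548 + 425 = 973

CMLXXIII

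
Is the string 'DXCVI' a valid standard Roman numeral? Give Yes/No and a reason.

'DXCVI': Check the rules: uses only the symbols I, V, X, L, C, D, M; no symbol is repeated more than three times in a row; V, L and D each appear at most once; the only place a smaller symbol precedes a larger one is the allowed subtractive pair XC, the symbol right after such a pair (if any) is smaller than the pair's first symbol, and otherwise the values never increase from left to right. Value: D (500) + XC (90) + V (5) + I (1) = 596. So it is a valid standard Roman numeral.

Yes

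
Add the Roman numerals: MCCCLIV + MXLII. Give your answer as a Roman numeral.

MCCCLIV = 1354
MXLII = 1042
1354 + 1042 = 2396

MMCCCXCVI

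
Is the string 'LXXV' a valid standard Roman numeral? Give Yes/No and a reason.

'LXXV': Check the rules: uses only the symbols I, V, X, L, C, D, M; no symbol is repeated more than three times in a row; V, L and D each appear at most once; no smaller symbol precedes a larger one (values never increase from left to right). Value: L (50) + X (10) + X (10) + V (5) = 75. So it is a valid standard Roman numeral.

Yes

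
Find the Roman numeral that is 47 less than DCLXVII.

DCLXVII = 667
667 - 47 = 620

DCXX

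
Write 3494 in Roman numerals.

Convert 3494 to Roman numerals:
  3494 contains 3×1000 (MMM)
  494 contains 1×400 (CD)
  94 contains 1×90 (XC)
  4 contains 1×4 (IV)

MMMCDXCIV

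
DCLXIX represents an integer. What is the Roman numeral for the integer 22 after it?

DCLXIX = 669
669 + 22 = 691

DCXCI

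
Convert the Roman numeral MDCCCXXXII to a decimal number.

MDCCCXXXII: M=1000, D=500, C=100, C=100, C=100, X=10, X=10, X=10, I=1, I=1
1000 + 500 + 100 + 100 + 100 + 10 + 10 + 10 + 1 + 1 = 1832

1832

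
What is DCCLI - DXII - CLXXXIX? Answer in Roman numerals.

DCCLI = 751, DXII = 512, CLXXXIX = 189
751 - 512 = 239
239 - 189 = 50

L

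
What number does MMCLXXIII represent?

MMCLXXIII: M=1000, M=1000, C=100, L=50, X=10, X=10, I=1, I=1, I=1
1000 + 1000 + 100 + 50 + 10 + 10 + 1 + 1 + 1 = 2173

2173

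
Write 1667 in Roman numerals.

Convert 1667 to Roman numerals:
  1667 contains 1×1000 (M)
  667 contains 1×500 (D)
  167 contains 1×100 (C)
  67 contains 1×50 (L)
  17 contains 1×10 (X)
  7 contains 1×5 (V)
  2 contains 2×1 (II)

MDCLXVII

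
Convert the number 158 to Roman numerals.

Convert 158 to Roman numerals:
  158 contains 1×100 (C)
  58 contains 1×50 (L)
  8 contains 1×5 (V)
  3 contains 3×1 (III)

CLVIII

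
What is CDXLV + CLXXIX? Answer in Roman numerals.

CDXLV = 445
CLXXIX = 179
445 + 179 = 624

DCXXIV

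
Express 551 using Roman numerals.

Convert 551 to Roman numerals:
  551 contains 1×500 (D)
  51 contains 1×50 (L)
  1 contains 1×1 (I)

DLI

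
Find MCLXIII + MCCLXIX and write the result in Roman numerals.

MCLXIII = 1163
MCCLXIX = 1269
1163 + 1269 = 2432

MMCDXXXII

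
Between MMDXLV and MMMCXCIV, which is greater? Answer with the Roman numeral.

MMDXLV = 2545
MMMCXCIV = 3194
3194 is larger

MMMCXCIV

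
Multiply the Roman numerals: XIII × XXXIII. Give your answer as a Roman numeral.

XIII = 13
XXXIII = 33
13 × 33 = 429

CDXXIX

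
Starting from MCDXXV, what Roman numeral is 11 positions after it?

MCDXXV = 1425
1425 + 11 = 1436

MCDXXXVI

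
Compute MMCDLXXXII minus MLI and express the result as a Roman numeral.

MMCDLXXXII = 2482
MLI = 1051
2482 - 1051 = 1431

MCDXXXI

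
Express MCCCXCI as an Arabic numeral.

MCCCXCI: M=1000, C=100, C=100, C=100, XC=90, I=1
1000 + 100 + 100 + 100 + 90 + 1 = 1391

1391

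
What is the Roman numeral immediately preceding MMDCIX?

MMDCIX = 2609; previous is 2608

MMDCVIII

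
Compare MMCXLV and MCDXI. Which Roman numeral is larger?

MMCXLV = 2145
MCDXI = 1411
2145 is larger

MMCXLV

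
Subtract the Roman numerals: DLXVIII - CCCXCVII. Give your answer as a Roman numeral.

DLXVIII = 568
CCCXCVII = 397
568 - 397 = 171

CLXXI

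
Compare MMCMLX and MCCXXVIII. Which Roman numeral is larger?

MMCMLX = 2960
MCCXXVIII = 1228
2960 is larger

MMCMLX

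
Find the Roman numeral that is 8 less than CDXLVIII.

CDXLVIII = 448
448 - 8 = 440

CDXL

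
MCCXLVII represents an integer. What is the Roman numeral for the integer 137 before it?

MCCXLVII = 1247
1247 - 137 = 1110

MCX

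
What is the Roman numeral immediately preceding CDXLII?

CDXLII = 442, so the previous integer is 442 - 1 = 441

CDXLI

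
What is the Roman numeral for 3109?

Convert 3109 to Roman numerals:
  3109 contains 3×1000 (MMM)
  109 contains 1×100 (C)
  9 contains 1×9 (IX)

MMMCIX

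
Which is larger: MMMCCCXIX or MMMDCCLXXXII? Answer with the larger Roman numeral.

MMMCCCXIX = 3319
MMMDCCLXXXII = 3782
3782 is larger

MMMDCCLXXXII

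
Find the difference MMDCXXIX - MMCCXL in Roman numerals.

MMDCXXIX = 2629
MMCCXL = 2240
2629 - 2240 = 389

CCCLXXXIX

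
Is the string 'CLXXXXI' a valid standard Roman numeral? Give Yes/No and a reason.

'CLXXXXI': More than 3 consecutive X's

No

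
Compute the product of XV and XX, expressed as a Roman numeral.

XV = 15
XX = 20
15 × 20 = 300

CCC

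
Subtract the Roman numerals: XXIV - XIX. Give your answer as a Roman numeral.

XXIV = 24
XIX = 19
24 - 19 = 5

V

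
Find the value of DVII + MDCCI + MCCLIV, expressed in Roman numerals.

DVII = 507, MDCCI = 1701, MCCLIV = 1254
507 + 1701 = 2208
2208 + 1254 = 3462

MMMCDLXII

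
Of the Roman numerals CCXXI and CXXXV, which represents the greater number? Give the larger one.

CCXXI = 221
CXXXV = 135
221 is larger

CCXXI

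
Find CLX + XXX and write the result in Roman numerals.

CLX = 160
XXX = 30
160 + 30 = 190

CXC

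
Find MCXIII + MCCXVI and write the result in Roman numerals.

MCXIII = 1113
MCCXVI = 1216
1113 + 1216 = 2329

MMCCCXXIX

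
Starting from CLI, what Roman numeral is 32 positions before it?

CLI = 151
151 - 32 = 119

CXIX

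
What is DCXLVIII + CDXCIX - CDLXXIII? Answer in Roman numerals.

DCXLVIII = 648, CDXCIX = 499, CDLXXIII = 473
648 + 499 = 1147
1147 - 473 = 674

DCLXXIV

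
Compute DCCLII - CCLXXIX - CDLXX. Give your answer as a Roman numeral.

DCCLII = 752, CCLXXIX = 279, CDLXX = 470
752 - 279 = 473
473 - 470 = 3

III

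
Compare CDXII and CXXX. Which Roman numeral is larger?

CDXII = 412
CXXX = 130
412 is larger

CDXII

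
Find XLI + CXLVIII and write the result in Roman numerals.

XLI = 41
CXLVIII = 148
41 + 148 = 189

CLXXXIX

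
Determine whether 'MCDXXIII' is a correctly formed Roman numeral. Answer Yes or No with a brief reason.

'MCDXXIII': Check the rules: uses only the symbols I, V, X, L, C, D, M; no symbol is repeated more than three times in a row; V, L and D each appear at most once; the only place a smaller symbol precedes a larger one is the allowed subtractive pair CD, the symbol right after such a pair (if any) is smaller than the pair's first symbol, and otherwise the values never increase from left to right. Value: M (1000) + CD (400) + X (10) + X (10) + I (1) + I (1) + I (1) = 1423. So it is a valid standard Roman numeral.

Yes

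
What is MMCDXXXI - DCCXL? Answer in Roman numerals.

MMCDXXXI = 2431
DCCXL = 740
2431 - 740 = 1691

MDCXCI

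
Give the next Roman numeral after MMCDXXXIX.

MMCDXXXIX = 2439; next is 2440

MMCDXL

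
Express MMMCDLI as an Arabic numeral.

MMMCDLI: M=1000, M=1000, M=1000, CD=400, L=50, I=1
1000 + 1000 + 1000 + 400 + 50 + 1 = 3451

3451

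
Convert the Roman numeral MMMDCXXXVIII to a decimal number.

MMMDCXXXVIII: M=1000, M=1000, M=1000, D=500, C=100, X=10, X=10, X=10, V=5, I=1, I=1, I=1
1000 + 1000 + 1000 + 500 + 100 + 10 + 10 + 10 + 5 + 1 + 1 + 1 = 3638

3638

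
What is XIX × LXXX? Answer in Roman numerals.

XIX = 19
LXXX = 80
19 × 80 = 1520

MDXX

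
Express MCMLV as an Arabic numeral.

MCMLV: M=1000, CM=900, L=50, V=5
1000 + 900 + 50 + 5 = 1955

1955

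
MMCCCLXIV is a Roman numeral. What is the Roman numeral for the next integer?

MMCCCLXIV = 2364, so the next integer is 2364 + 1 = 2365

MMCCCLXV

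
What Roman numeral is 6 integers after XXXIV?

XXXIV = 34
34 + 6 = 40

XL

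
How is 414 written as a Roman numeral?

Convert 414 to Roman numerals:
  414 contains 1×400 (CD)
  14 contains 1×10 (X)
  4 contains 1×4 (IV)

CDXIV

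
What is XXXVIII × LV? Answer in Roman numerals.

XXXVIII = 38
LV = 55
38 × 55 = 2090

MMXC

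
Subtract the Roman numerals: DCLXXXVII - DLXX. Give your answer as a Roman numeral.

DCLXXXVII = 687
DLXX = 570
687 - 570 = 117

CXVII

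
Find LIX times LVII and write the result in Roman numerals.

LIX = 59
LVII = 57
59 × 57 = 3363

MMMCCCLXIII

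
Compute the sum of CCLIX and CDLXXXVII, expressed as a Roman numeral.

CCLIX = 259
CDLXXXVII = 487
259 + 487 = 746

DCCXLVI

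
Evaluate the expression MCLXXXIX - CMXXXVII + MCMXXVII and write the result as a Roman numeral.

MCLXXXIX = 1189, CMXXXVII = 937, MCMXXVII = 1927
1189 - 937 = 252
252 + 1927 = 2179

MMCLXXIX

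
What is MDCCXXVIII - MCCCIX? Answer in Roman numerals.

MDCCXXVIII = 1728
MCCCIX = 1309
1728 - 1309 = 419

CDXIX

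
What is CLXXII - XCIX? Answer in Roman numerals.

CLXXII = 172
XCIX = 99
172 - 99 = 73

LXXIII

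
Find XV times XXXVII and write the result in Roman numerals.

XV = 15
XXXVII = 37
15 × 37 = 555

DLV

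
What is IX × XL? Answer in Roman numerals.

IX = 9
XL = 40
9 × 40 = 360

CCCLX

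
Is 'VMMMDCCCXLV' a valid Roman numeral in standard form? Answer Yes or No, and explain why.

'VMMMDCCCXLV': V should not appear more than once

No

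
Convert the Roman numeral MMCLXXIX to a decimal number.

MMCLXXIX: M=1000, M=1000, C=100, L=50, X=10, X=10, IX=9
1000 + 1000 + 100 + 50 + 10 + 10 + 9 = 2179

2179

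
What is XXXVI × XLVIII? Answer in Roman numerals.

XXXVI = 36
XLVIII = 48
36 × 48 = 1728

MDCCXXVIII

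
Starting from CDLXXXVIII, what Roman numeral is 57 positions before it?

CDLXXXVIII = 488
488 - 57 = 431

CDXXXI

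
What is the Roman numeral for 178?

Convert 178 to Roman numerals:
  178 contains 1×100 (C)
  78 contains 1×50 (L)
  28 contains 2×10 (XX)
  8 contains 1×5 (V)
  3 contains 3×1 (III)

CLXXVIII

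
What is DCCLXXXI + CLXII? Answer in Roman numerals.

DCCLXXXI = 781
CLXII = 162
781 + 162 = 943

CMXLIII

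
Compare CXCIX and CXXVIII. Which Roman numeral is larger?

CXCIX = 199
CXXVIII = 128
199 is larger

CXCIX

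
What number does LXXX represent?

LXXX: L=50, X=10, X=10, X=10
50 + 10 + 10 + 10 = 80

80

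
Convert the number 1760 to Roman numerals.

Convert 1760 to Roman numerals:
  1760 contains 1×1000 (M)
  760 contains 1×500 (D)
  260 contains 2×100 (CC)
  60 contains 1×50 (L)
  10 contains 1×10 (X)

MDCCLX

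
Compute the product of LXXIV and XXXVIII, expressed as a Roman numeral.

LXXIV = 74
XXXVIII = 38
74 × 38 = 2812

MMDCCCXII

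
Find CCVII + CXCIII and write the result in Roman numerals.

CCVII = 207
CXCIII = 193
207 + 193 = 400

CD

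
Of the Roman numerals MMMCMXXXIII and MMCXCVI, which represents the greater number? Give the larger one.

MMMCMXXXIII = 3933
MMCXCVI = 2196
3933 is larger

MMMCMXXXIII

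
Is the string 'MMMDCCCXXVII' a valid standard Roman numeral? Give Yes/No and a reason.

'MMMDCCCXXVII': Check the rules: uses only the symbols I, V, X, L, C, D, M; no symbol is repeated more than three times in a row; V, L and D each appear at most once; no smaller symbol precedes a larger one (values never increase from left to right). Value: M (1000) + M (1000) + M (1000) + D (500) + C (100) + C (100) + C (100) + X (10) + X (10) + V (5) + I (1) + I (1) = 3827. So it is a valid standard Roman numeral.

Yes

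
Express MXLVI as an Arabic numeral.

MXLVI: M=1000, XL=40, V=5, I=1
1000 + 40 + 5 + 1 = 1046

1046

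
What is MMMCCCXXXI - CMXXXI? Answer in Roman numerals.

MMMCCCXXXI = 3331
CMXXXI = 931
3331 - 931 = 2400

MMCD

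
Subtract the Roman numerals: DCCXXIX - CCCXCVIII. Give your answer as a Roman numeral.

DCCXXIX = 729
CCCXCVIII = 398
729 - 398 = 331

CCCXXXI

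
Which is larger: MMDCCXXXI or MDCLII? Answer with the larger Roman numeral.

MMDCCXXXI = 2731
MDCLII = 1652
2731 is larger

MMDCCXXXI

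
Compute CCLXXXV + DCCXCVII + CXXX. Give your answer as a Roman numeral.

CCLXXXV = 285, DCCXCVII = 797, CXXX = 130
285 + 797 = 1082
1082 + 130 = 1212

MCCXII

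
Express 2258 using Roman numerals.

Convert 2258 to Roman numerals:
  2258 contains 2×1000 (MM)
  258 contains 2×100 (CC)
  58 contains 1×50 (L)
  8 contains 1×5 (V)
  3 contains 3×1 (III)

MMCCLVIII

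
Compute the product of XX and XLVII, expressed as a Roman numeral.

XX = 20
XLVII = 47
20 × 47 = 940

CMXL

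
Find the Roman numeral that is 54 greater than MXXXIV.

MXXXIV = 1034
1034 + 54 = 1088

MLXXXVIII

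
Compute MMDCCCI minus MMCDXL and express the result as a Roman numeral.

MMDCCCI = 2801
MMCDXL = 2440
2801 - 2440 = 361

CCCLXI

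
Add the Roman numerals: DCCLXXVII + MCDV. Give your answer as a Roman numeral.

DCCLXXVII = 777
MCDV = 1405
777 + 1405 = 2182

MMCLXXXII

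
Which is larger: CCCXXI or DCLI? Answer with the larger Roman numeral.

CCCXXI = 321
DCLI = 651
651 is larger

DCLI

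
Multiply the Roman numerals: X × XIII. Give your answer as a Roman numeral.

X = 10
XIII = 13
10 × 13 = 130

CXXX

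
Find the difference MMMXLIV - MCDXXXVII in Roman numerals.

MMMXLIV = 3044
MCDXXXVII = 1437
3044 - 1437 = 1607

MDCVII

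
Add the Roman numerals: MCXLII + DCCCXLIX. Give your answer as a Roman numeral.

MCXLII = 1142
DCCCXLIX = 849
1142 + 849 = 1991

MCMXCI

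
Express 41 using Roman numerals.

Convert 41 to Roman numerals:
  41 contains 1×40 (XL)
  1 contains 1×1 (I)

XLI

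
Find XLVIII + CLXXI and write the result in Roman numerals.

XLVIII = 48
CLXXI = 171
48 + 171 = 219

CCXIX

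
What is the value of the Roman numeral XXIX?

XXIX: X=10, X=10, IX=9
10 + 10 + 9 = 29

29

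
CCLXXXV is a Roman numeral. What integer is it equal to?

CCLXXXV: C=100, C=100, L=50, X=10, X=10, X=10, V=5
100 + 100 + 50 + 10 + 10 + 10 + 5 = 285

285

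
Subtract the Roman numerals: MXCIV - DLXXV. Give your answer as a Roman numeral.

MXCIV = 1094
DLXXV = 575
1094 - 575 = 519

DXIX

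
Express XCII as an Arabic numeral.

XCII: XC=90, I=1, I=1
90 + 1 + 1 = 92

92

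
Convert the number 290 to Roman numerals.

Convert 290 to Roman numerals:
  290 contains 2×100 (CC)
  90 contains 1×90 (XC)

CCXC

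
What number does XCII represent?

XCII: XC=90, I=1, I=1
90 + 1 + 1 = 92

92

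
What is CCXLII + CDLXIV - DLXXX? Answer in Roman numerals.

CCXLII = 242, CDLXIV = 464, DLXXX = 580
242 + 464 = 706
706 - 580 = 126

CXXVI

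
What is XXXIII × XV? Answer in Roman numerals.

XXXIII = 33
XV = 15
33 × 15 = 495

CDXCV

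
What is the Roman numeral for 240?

Convert 240 to Roman numerals:
  240 contains 2×100 (CC)
  40 contains 1×40 (XL)

CCXL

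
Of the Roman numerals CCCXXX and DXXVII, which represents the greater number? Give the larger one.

CCCXXX = 330
DXXVII = 527
527 is larger

DXXVII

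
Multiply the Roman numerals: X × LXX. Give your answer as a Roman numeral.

X = 10
LXX = 70
10 × 70 = 700

DCC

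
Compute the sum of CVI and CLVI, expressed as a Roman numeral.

CVI = 106
CLVI = 156
106 + 156 = 262

CCLXII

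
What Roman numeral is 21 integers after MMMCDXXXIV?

MMMCDXXXIV = 3434
3434 + 21 = 3455

MMMCDLV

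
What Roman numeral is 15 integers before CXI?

CXI = 111
111 - 15 = 96

XCVI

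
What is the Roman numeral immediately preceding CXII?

CXII = 112, so the previous integer is 112 - 1 = 111

CXI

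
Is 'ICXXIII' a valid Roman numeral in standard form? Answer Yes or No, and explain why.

'ICXXIII': Invalid subtractive combination: IC

No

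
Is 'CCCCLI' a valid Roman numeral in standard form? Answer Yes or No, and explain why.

'CCCCLI': More than 3 consecutive C's

No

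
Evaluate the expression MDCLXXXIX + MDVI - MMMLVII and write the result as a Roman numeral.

MDCLXXXIX = 1689, MDVI = 1506, MMMLVII = 3057
1689 + 1506 = 3195
3195 - 3057 = 138

CXXXVIII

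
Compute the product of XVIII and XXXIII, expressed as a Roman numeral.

XVIII = 18
XXXIII = 33
18 × 33 = 594

DXCIV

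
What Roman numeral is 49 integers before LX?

LX = 60
60 - 49 = 11

XI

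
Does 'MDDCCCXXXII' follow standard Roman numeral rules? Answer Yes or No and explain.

'MDDCCCXXXII': D should not appear more than once

No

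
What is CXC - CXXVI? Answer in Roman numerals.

CXC = 190
CXXVI = 126
190 - 126 = 64

LXIV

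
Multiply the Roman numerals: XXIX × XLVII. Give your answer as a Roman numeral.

XXIX = 29
XLVII = 47
29 × 47 = 1363

MCCCLXIII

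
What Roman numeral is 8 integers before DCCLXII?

DCCLXII = 762
762 - 8 = 754

DCCLIV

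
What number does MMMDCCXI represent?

MMMDCCXI: M=1000, M=1000, M=1000, D=500, C=100, C=100, X=10, I=1
1000 + 1000 + 1000 + 500 + 100 + 100 + 10 + 1 = 3711

3711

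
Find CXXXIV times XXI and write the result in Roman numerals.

CXXXIV = 134
XXI = 21
134 × 21 = 2814

MMDCCCXIV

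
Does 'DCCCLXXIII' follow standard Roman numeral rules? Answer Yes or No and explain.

'DCCCLXXIII': Check the rules: uses only the symbols I, V, X, L, C, D, M; no symbol is repeated more than three times in a row; V, L and D each appear at most once; no smaller symbol precedes a larger one (values never increase from left to right). Value: D (500) + C (100) + C (100) + C (100) + L (50) + X (10) + X (10) + I (1) + I (1) + I (1) = 873. So it is a valid standard Roman numeral.

Yes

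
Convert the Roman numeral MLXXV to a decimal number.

MLXXV: M=1000, L=50, X=10, X=10, V=5
1000 + 50 + 10 + 10 + 5 = 1075

1075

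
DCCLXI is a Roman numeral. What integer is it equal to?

DCCLXI: D=500, C=100, C=100, L=50, X=10, I=1
500 + 100 + 100 + 50 + 10 + 1 = 761

761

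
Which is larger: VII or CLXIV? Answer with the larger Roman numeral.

VII = 7
CLXIV = 164
164 is larger

CLXIV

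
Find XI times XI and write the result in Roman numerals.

XI = 11
XI = 11
11 × 11 = 121

CXXI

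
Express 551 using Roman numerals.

Convert 551 to Roman numerals:
  551 contains 1×500 (D)
  51 contains 1×50 (L)
  1 contains 1×1 (I)

DLI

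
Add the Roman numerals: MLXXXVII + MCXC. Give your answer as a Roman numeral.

MLXXXVII = 1087
MCXC = 1190
1087 + 1190 = 2277

MMCCLXXVII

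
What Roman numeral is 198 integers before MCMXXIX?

MCMXXIX = 1929
1929 - 198 = 1731

MDCCXXXI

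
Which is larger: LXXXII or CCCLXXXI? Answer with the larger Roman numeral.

LXXXII = 82
CCCLXXXI = 381
381 is larger

CCCLXXXI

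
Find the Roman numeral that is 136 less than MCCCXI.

MCCCXI = 1311
1311 - 136 = 1175

MCLXXV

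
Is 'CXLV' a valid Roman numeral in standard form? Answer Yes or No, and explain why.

'CXLV': Check the rules: uses only the symbols I, V, X, L, C, D, M; no symbol is repeated more than three times in a row; V, L and D each appear at most once; the only place a smaller symbol precedes a larger one is the allowed subtractive pair XL, the symbol right after such a pair (if any) is smaller than the pair's first symbol, and otherwise the values never increase from left to right. Value: C (100) + XL (40) + V (5) = 145. So it is a valid standard Roman numeral.

Yes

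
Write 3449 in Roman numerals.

Convert 3449 to Roman numerals:
  3449 contains 3×1000 (MMM)
  449 contains 1×400 (CD)
  49 contains 1×40 (XL)
  9 contains 1×9 (IX)

MMMCDXLIX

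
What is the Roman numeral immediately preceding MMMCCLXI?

MMMCCLXI = 3261, so the previous integer is 3261 - 1 = 3260

MMMCCLX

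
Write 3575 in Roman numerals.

Convert 3575 to Roman numerals:
  3575 contains 3×1000 (MMM)
  575 contains 1×500 (D)
  75 contains 1×50 (L)
  25 contains 2×10 (XX)
  5 contains 1×5 (V)

MMMDLXXV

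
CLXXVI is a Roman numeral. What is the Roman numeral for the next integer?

CLXXVI = 176, so the next integer is 176 + 1 = 177

CLXXVII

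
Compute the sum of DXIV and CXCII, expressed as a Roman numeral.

DXIV = 514
CXCII = 192
514 + 192 = 706

DCCVI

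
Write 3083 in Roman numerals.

Convert 3083 to Roman numerals:
  3083 contains 3×1000 (MMM)
  83 contains 1×50 (L)
  33 contains 3×10 (XXX)
  3 contains 3×1 (III)

MMMLXXXIII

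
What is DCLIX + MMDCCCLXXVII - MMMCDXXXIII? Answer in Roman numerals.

DCLIX = 659, MMDCCCLXXVII = 2877, MMMCDXXXIII = 3433
659 + 2877 = 3536
3536 - 3433 = 103

CIII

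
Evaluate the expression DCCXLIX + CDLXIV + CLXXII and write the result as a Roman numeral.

DCCXLIX = 749, CDLXIV = 464, CLXXII = 172
749 + 464 = 1213
1213 + 172 = 1385

MCCCLXXXV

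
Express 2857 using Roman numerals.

Convert 2857 to Roman numerals:
  2857 contains 2×1000 (MM)
  857 contains 1×500 (D)
  357 contains 3×100 (CCC)
  57 contains 1×50 (L)
  7 contains 1×5 (V)
  2 contains 2×1 (II)

MMDCCCLVII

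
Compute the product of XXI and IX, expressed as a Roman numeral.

XXI = 21
IX = 9
21 × 9 = 189

CLXXXIX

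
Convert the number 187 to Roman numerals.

Convert 187 to Roman numerals:
  187 contains 1×100 (C)
  87 contains 1×50 (L)
  37 contains 3×10 (XXX)
  7 contains 1×5 (V)
  2 contains 2×1 (II)

CLXXXVII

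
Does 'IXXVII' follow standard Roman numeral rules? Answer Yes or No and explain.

'IXXVII': I (position 1) comes before the larger symbol X (position 3) without being directly in front of it as a subtractive pair; apart from IV, IX, XL, XC, CD and CM, symbols must go from largest to smallest

No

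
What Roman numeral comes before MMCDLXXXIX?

MMCDLXXXIX = 2489, so the previous integer is 2489 - 1 = 2488

MMCDLXXXVIII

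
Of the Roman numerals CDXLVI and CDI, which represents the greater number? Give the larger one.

CDXLVI = 446
CDI = 401
446 is larger

CDXLVI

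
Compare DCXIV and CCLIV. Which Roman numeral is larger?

DCXIV = 614
CCLIV = 254
614 is larger

DCXIV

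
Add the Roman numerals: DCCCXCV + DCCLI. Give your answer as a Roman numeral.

DCCCXCV = 895
DCCLI = 751
895 + 751 = 1646

MDCXLVI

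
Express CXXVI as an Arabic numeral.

CXXVI: C=100, X=10, X=10, V=5, I=1
100 + 10 + 10 + 5 + 1 = 126

126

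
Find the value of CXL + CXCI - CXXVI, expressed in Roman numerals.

CXL = 140, CXCI = 191, CXXVI = 126
140 + 191 = 331
331 - 126 = 205

CCV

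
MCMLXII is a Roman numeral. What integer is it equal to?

MCMLXII: M=1000, CM=900, L=50, X=10, I=1, I=1
1000 + 900 + 50 + 10 + 1 + 1 = 1962

1962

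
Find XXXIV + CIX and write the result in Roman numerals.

XXXIV = 34
CIX = 109
34 + 109 = 143

CXLIII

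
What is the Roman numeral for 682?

Convert 682 to Roman numerals:
  682 contains 1×500 (D)
  182 contains 1×100 (C)
  82 contains 1×50 (L)
  32 contains 3×10 (XXX)
  2 contains 2×1 (II)

DCLXXXII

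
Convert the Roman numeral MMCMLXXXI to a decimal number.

MMCMLXXXI: M=1000, M=1000, CM=900, L=50, X=10, X=10, X=10, I=1
1000 + 1000 + 900 + 50 + 10 + 10 + 10 + 1 = 2981

2981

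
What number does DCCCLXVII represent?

DCCCLXVII: D=500, C=100, C=100, C=100, L=50, X=10, V=5, I=1, I=1
500 + 100 + 100 + 100 + 50 + 10 + 5 + 1 + 1 = 867

867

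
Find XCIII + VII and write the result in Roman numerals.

XCIII = 93
VII = 7
93 + 7 = 100

C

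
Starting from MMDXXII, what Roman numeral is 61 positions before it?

MMDXXII = 2522
2522 - 61 = 2461

MMCDLXI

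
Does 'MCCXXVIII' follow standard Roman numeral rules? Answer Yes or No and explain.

'MCCXXVIII': Check the rules: uses only the symbols I, V, X, L, C, D, M; no symbol is repeated more than three times in a row; V, L and D each appear at most once; no smaller symbol precedes a larger one (values never increase from left to right). Value: M (1000) + C (100) + C (100) + X (10) + X (10) + V (5) + I (1) + I (1) + I (1) = 1228. So it is a valid standard Roman numeral.

Yes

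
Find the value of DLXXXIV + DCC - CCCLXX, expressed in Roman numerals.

DLXXXIV = 584, DCC = 700, CCCLXX = 370
584 + 700 = 1284
1284 - 370 = 914

CMXIV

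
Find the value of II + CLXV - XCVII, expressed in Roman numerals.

II = 2, CLXV = 165, XCVII = 97
2 + 165 = 167
167 - 97 = 70

LXX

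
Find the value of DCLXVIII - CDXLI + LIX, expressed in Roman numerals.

DCLXVIII = 668, CDXLI = 441, LIX = 59
668 - 441 = 227
227 + 59 = 286

CCLXXXVI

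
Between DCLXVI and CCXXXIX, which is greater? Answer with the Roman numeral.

DCLXVI = 666
CCXXXIX = 239
666 is larger

DCLXVI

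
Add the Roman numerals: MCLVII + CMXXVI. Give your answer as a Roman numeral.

MCLVII = 1157
CMXXVI = 926
1157 + 926 = 2083

MMLXXXIII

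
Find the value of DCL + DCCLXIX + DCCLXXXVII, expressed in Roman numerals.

DCL = 650, DCCLXIX = 769, DCCLXXXVII = 787
650 + 769 = 1419
1419 + 787 = 2206

MMCCVI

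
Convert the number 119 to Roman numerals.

Convert 119 to Roman numerals:
  119 contains 1×100 (C)
  19 contains 1×10 (X)
  9 contains 1×9 (IX)

CXIX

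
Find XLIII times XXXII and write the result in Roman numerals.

XLIII = 43
XXXII = 32
43 × 32 = 1376

MCCCLXXVI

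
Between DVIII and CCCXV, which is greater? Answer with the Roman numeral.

DVIII = 508
CCCXV = 315
508 is larger

DVIII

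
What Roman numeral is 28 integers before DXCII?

DXCII = 592
592 - 28 = 564

DLXIV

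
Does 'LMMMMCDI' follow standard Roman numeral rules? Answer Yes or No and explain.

'LMMMMCDI': More than 3 consecutive M's

No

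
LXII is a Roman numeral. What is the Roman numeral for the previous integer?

LXII = 62; previous is 61

LXI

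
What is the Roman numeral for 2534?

Convert 2534 to Roman numerals:
  2534 contains 2×1000 (MM)
  534 contains 1×500 (D)
  34 contains 3×10 (XXX)
  4 contains 1×4 (IV)

MMDXXXIV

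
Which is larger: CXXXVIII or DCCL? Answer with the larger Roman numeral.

CXXXVIII = 138
DCCL = 750
750 is larger

DCCL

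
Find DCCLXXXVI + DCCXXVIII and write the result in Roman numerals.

DCCLXXXVI = 786
DCCXXVIII = 728
786 + 728 = 1514

MDXIV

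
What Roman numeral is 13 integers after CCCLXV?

CCCLXV = 365
365 + 13 = 378

CCCLXXVIII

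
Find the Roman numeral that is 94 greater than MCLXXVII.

MCLXXVII = 1177
1177 + 94 = 1271

MCCLXXI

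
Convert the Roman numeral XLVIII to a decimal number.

XLVIII: XL=40, V=5, I=1, I=1, I=1
40 + 5 + 1 + 1 + 1 = 48

48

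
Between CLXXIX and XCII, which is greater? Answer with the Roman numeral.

CLXXIX = 179
XCII = 92
179 is larger

CLXXIX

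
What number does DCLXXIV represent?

DCLXXIV: D=500, C=100, L=50, X=10, X=10, IV=4
500 + 100 + 50 + 10 + 10 + 4 = 674

674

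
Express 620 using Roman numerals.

Convert 620 to Roman numerals:
  620 contains 1×500 (D)
  120 contains 1×100 (C)
  20 contains 2×10 (XX)

DCXX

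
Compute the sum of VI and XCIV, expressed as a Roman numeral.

VI = 6
XCIV = 94
6 + 94 = 100

C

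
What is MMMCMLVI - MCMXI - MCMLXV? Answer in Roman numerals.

MMMCMLVI = 3956, MCMXI = 1911, MCMLXV = 1965
3956 - 1911 = 2045
2045 - 1965 = 80

LXXX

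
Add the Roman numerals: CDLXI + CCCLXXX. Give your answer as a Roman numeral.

CDLXI = 461
CCCLXXX = 380
461 + 380 = 841

DCCCXLI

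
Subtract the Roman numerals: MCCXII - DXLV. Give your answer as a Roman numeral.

MCCXII = 1212
DXLV = 545
1212 - 545 = 667

DCLXVII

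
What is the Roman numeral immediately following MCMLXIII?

MCMLXIII = 1963; next is 1964

MCMLXIV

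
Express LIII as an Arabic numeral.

LIII: L=50, I=1, I=1, I=1
50 + 1 + 1 + 1 = 53

53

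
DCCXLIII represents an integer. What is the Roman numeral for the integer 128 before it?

DCCXLIII = 743
743 - 128 = 615

DCXV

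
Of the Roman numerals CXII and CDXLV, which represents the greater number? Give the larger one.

CXII = 112
CDXLV = 445
445 is larger

CDXLV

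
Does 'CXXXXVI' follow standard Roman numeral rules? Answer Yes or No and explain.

'CXXXXVI': More than 3 consecutive X's

No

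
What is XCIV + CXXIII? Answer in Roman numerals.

XCIV = 94
CXXIII = 123
94 + 123 = 217

CCXVII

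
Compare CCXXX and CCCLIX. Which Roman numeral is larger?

CCXXX = 230
CCCLIX = 359
359 is larger

CCCLIX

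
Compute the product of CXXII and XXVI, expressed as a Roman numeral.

CXXII = 122
XXVI = 26
122 × 26 = 3172

MMMCLXXII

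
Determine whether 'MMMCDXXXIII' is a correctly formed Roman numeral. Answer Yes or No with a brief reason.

'MMMCDXXXIII': Check the rules: uses only the symbols I, V, X, L, C, D, M; no symbol is repeated more than three times in a row; V, L and D each appear at most once; the only place a smaller symbol precedes a larger one is the allowed subtractive pair CD, the symbol right after such a pair (if any) is smaller than the pair's first symbol, and otherwise the values never increase from left to right. Value: M (1000) + M (1000) + M (1000) + CD (400) + X (10) + X (10) + X (10) + I (1) + I (1) + I (1) = 3433. So it is a valid standard Roman numeral.

Yes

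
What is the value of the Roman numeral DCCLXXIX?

DCCLXXIX: D=500, C=100, C=100, L=50, X=10, X=10, IX=9
500 + 100 + 100 + 50 + 10 + 10 + 9 = 779

779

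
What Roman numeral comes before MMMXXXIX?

MMMXXXIX = 3039; previous is 3038

MMMXXXVIII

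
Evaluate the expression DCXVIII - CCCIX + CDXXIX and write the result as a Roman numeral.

DCXVIII = 618, CCCIX = 309, CDXXIX = 429
618 - 309 = 309
309 + 429 = 738

DCCXXXVIII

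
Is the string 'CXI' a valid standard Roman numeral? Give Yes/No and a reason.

'CXI': Check the rules: uses only the symbols I, V, X, L, C, D, M; no symbol is repeated more than three times in a row; V, L and D each appear at most once; no smaller symbol precedes a larger one (values never increase from left to right). Value: C (100) + X (10) + I (1) = 111. So it is a valid standard Roman numeral.

Yes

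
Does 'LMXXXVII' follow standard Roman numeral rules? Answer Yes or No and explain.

'LMXXXVII': Invalid subtractive combination: LM

No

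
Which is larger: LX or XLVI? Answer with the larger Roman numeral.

LX = 60
XLVI = 46
60 is larger

LX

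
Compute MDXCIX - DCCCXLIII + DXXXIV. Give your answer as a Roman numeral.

MDXCIX = 1599, DCCCXLIII = 843, DXXXIV = 534
1599 - 843 = 756
756 + 534 = 1290

MCCXC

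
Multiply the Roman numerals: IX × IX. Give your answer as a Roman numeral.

IX = 9
IX = 9
9 × 9 = 81

LXXXI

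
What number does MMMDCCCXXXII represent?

MMMDCCCXXXII: M=1000, M=1000, M=1000, D=500, C=100, C=100, C=100, X=10, X=10, X=10, I=1, I=1
1000 + 1000 + 1000 + 500 + 100 + 100 + 100 + 10 + 10 + 10 + 1 + 1 = 3832

3832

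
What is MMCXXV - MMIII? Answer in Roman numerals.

MMCXXV = 2125
MMIII = 2003
2125 - 2003 = 122

CXXII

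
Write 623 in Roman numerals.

Convert 623 to Roman numerals:
  623 contains 1×500 (D)
  123 contains 1×100 (C)
  23 contains 2×10 (XX)
  3 contains 3×1 (III)

DCXXIII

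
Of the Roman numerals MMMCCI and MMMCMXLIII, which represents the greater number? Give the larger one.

MMMCCI = 3201
MMMCMXLIII = 3943
3943 is larger

MMMCMXLIII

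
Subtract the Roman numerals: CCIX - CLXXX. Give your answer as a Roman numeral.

CCIX = 209
CLXXX = 180
209 - 180 = 29

XXIX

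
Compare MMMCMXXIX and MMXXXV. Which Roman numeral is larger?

MMMCMXXIX = 3929
MMXXXV = 2035
3929 is larger

MMMCMXXIX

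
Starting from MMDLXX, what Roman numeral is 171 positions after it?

MMDLXX = 2570
2570 + 171 = 2741

MMDCCXLI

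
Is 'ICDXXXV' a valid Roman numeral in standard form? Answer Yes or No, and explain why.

'ICDXXXV': Invalid subtractive combination: IC

No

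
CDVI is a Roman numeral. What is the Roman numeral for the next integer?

CDVI = 406, so the next integer is 406 + 1 = 407

CDVII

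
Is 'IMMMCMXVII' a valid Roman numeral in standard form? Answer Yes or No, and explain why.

'IMMMCMXVII': Invalid subtractive combination: IM

No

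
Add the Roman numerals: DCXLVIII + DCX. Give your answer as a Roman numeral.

DCXLVIII = 648
DCX = 610
648 + 610 = 1258

MCCLVIII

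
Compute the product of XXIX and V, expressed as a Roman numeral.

XXIX = 29
V = 5
29 × 5 = 145

CXLV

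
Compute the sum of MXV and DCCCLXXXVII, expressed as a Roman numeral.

MXV = 1015
DCCCLXXXVII = 887
1015 + 887 = 1902

MCMII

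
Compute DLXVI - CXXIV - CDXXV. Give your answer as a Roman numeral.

DLXVI = 566, CXXIV = 124, CDXXV = 425
566 - 124 = 442
442 - 425 = 17

XVII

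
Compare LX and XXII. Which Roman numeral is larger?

LX = 60
XXII = 22
60 is larger

LX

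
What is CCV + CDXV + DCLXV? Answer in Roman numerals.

CCV = 205, CDXV = 415, DCLXV = 665
205 + 415 = 620
620 + 665 = 1285

MCCLXXXV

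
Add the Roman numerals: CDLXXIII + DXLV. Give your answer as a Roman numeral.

CDLXXIII = 473
DXLV = 545
473 + 545 = 1018

MXVIII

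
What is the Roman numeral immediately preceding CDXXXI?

CDXXXI = 431, so the previous integer is 431 - 1 = 430

CDXXX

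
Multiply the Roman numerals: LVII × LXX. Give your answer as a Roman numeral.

LVII = 57
LXX = 70
57 × 70 = 3990

MMMCMXC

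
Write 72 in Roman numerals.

Convert 72 to Roman numerals:
  72 contains 1×50 (L)
  22 contains 2×10 (XX)
  2 contains 2×1 (II)

LXXII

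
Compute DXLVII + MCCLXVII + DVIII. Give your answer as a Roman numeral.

DXLVII = 547, MCCLXVII = 1267, DVIII = 508
547 + 1267 = 1814
1814 + 508 = 2322

MMCCCXXII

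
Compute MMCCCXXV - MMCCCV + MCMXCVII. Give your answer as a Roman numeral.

MMCCCXXV = 2325, MMCCCV = 2305, MCMXCVII = 1997
2325 - 2305 = 20
20 + 1997 = 2017

MMXVII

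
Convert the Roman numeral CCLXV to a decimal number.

CCLXV: C=100, C=100, L=50, X=10, V=5
100 + 100 + 50 + 10 + 5 = 265

265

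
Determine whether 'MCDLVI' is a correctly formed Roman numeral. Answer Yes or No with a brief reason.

'MCDLVI': Check the rules: uses only the symbols I, V, X, L, C, D, M; no symbol is repeated more than three times in a row; V, L and D each appear at most once; the only place a smaller symbol precedes a larger one is the allowed subtractive pair CD, the symbol right after such a pair (if any) is smaller than the pair's first symbol, and otherwise the values never increase from left to right. Value: M (1000) + CD (400) + L (50) + V (5) + I (1) = 1456. So it is a valid standard Roman numeral.

Yes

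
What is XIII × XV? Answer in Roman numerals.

XIII = 13
XV = 15
13 × 15 = 195

CXCV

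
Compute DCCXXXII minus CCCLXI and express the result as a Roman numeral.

DCCXXXII = 732
CCCLXI = 361
732 - 361 = 371

CCCLXXI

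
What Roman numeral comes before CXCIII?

CXCIII = 193; previous is 192

CXCII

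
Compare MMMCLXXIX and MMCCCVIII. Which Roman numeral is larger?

MMMCLXXIX = 3179
MMCCCVIII = 2308
3179 is larger

MMMCLXXIX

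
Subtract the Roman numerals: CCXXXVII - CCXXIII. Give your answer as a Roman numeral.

CCXXXVII = 237
CCXXIII = 223
237 - 223 = 14

XIV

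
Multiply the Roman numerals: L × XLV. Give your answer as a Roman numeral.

L = 50
XLV = 45
50 × 45 = 2250

MMCCL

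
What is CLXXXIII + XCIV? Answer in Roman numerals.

CLXXXIII = 183
XCIV = 94
183 + 94 = 277

CCLXXVII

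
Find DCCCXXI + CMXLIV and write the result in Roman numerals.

DCCCXXI = 821
CMXLIV = 944
821 + 944 = 1765

MDCCLXV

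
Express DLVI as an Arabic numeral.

DLVI: D=500, L=50, V=5, I=1
500 + 50 + 5 + 1 = 556

556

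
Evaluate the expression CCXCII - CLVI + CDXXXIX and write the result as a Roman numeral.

CCXCII = 292, CLVI = 156, CDXXXIX = 439
292 - 156 = 136
136 + 439 = 575

DLXXV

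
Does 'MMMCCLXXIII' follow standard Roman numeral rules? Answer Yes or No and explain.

'MMMCCLXXIII': Check the rules: uses only the symbols I, V, X, L, C, D, M; no symbol is repeated more than three times in a row; V, L and D each appear at most once; no smaller symbol precedes a larger one (values never increase from left to right). Value: M (1000) + M (1000) + M (1000) + C (100) + C (100) + L (50) + X (10) + X (10) + I (1) + I (1) + I (1) = 3273. So it is a valid standard Roman numeral.

Yes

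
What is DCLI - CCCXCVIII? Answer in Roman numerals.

DCLI = 651
CCCXCVIII = 398
651 - 398 = 253

CCLIII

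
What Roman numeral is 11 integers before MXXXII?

MXXXII = 1032
1032 - 11 = 1021

MXXI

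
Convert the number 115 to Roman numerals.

Convert 115 to Roman numerals:
  115 contains 1×100 (C)
  15 contains 1×10 (X)
  5 contains 1×5 (V)

CXV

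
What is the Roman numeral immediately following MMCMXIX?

MMCMXIX = 2919, so the next integer is 2919 + 1 = 2920

MMCMXX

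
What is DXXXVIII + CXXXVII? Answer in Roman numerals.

DXXXVIII = 538
CXXXVII = 137
538 + 137 = 675

DCLXXV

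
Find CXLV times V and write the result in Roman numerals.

CXLV = 145
V = 5
145 × 5 = 725

DCCXXV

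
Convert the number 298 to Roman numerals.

Convert 298 to Roman numerals:
  298 contains 2×100 (CC)
  98 contains 1×90 (XC)
  8 contains 1×5 (V)
  3 contains 3×1 (III)

CCXCVIII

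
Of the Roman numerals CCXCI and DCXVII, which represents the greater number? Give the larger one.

CCXCI = 291
DCXVII = 617
617 is larger

DCXVII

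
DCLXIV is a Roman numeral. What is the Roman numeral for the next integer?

DCLXIV = 664, so the next integer is 664 + 1 = 665

DCLXV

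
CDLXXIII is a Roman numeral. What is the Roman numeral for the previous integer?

CDLXXIII = 473, so the previous integer is 473 - 1 = 472

CDLXXII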